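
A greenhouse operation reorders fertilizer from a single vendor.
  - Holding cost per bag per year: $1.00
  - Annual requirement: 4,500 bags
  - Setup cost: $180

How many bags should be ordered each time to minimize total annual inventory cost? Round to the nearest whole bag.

EOQ = √(2DS/H) = √(2 × 4,500 × 180 / 1)
    = √(1,620,000.00) ≈ 1,272.79

1,273 bags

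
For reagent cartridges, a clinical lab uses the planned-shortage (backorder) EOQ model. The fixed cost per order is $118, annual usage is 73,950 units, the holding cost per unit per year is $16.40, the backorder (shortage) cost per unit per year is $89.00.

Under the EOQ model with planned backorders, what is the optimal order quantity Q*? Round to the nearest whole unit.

Basic EOQ = √(2·73,950·118/16.4) = 1,031.581
Backorder adjustment √((H+b)/b) = √((16.4+89)/89) = 1.0882
Q* = 1,031.581 × 1.0882 ≈ 1,122.61

1,123 units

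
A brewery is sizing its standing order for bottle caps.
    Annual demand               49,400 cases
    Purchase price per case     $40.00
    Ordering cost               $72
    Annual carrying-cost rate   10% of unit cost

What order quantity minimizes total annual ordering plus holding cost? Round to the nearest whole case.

Holding cost per case per year: H = 10% × $40 = $4.0000
Optimal lot size Q* = (2 × 49,400 × $72 / $4)^½ ≈ 1,333.57

1,334 cases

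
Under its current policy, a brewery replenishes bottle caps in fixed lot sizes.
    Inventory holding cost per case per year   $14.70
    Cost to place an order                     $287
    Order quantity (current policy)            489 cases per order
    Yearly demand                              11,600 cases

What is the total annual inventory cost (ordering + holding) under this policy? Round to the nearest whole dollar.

Annual ordering cost = (D/Q)·S = (11,600/489) × 287 = $6,808.18
Annual holding cost  = (Q/2)·H = (489/2) × 14.7 = $3,594.15
Total = $6,808.18 + $3,594.15 = $10,402.33

$10,402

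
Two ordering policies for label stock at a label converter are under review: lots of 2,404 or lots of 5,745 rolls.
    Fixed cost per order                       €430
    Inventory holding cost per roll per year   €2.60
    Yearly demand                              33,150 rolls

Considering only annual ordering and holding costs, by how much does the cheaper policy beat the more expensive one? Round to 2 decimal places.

Annual cost at Q: ordering D·S/Q plus holding Q·H/2.
TC(2,404) = (33,150/2,404)×430 + (2,404/2)×2.6 = €9,054.69
TC(5,745) = (33,150/5,745)×430 + (5,745/2)×2.6 = €9,949.70
Cheaper: Q = 2,404.  Difference = €895.01

€895.01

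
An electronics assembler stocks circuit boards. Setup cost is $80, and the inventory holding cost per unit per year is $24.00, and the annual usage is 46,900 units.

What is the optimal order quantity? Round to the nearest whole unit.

559 units

2DS/H = 2·46,900·80/24 = 312,666.67
EOQ = √312,666.67 ≈ 559.17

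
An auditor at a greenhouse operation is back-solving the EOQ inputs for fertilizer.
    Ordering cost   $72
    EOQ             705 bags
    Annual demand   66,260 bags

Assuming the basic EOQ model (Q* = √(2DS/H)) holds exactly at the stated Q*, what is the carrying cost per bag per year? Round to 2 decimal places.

EOQ relation: Q² = 2DS/H, so rearrange for the unknown.
H = 2DS / Q² = 2 × 66,260 × 72 / 705² = 19.1971

$19.20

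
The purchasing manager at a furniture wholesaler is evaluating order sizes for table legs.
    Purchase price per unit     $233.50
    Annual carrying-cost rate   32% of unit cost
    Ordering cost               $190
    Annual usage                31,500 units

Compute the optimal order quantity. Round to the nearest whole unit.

400 units

H = i·C = 0.32 × $233.5 = $74.7200 per unit-year
2DS/H = 2·31,500·190/74.72 = 160,198.07
EOQ = √160,198.07 ≈ 400.25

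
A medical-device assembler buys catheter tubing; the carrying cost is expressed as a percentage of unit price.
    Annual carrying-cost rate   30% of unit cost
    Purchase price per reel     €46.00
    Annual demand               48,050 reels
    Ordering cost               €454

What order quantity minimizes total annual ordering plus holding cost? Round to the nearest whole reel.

1,778 reels

H = i·C = 0.3 × €46 = €13.8000 per reel-year
2DS/H = 2·48,050·454/13.8 = 3,161,550.72
EOQ = √3,161,550.72 ≈ 1,778.08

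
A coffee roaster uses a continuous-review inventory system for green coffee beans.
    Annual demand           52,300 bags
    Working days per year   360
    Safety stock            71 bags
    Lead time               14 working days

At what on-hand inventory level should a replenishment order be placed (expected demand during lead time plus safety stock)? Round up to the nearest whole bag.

2,105 bags

Daily demand d = 52,300 / 360 = 145.278 bags/day
Demand during lead time = 145.278 × 14 = 2,033.89
Reorder point = 2,033.89 + 71 = 2,104.89 → round up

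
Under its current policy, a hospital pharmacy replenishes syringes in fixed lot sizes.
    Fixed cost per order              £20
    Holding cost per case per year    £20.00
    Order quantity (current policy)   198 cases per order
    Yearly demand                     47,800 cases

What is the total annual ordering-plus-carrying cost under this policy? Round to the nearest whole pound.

Ordering: D/Q × S = 47,800/198 × £20 = £4,828.28
Holding:  Q/2 × H = 198/2 × £20 = £1,980.00
Total = £4,828.28 + £1,980.00 = £6,808.28

£6,808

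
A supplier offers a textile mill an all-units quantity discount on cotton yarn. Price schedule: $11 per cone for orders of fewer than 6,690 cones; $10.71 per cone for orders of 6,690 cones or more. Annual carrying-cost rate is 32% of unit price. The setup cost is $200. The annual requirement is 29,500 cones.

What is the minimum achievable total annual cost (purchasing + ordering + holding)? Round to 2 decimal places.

$328,290.90

H₁ = 32%×$11 = $3.5200;  H₂ = 32%×$10.71 = $3.4272
EOQ₁ = √(2×29,500×200/3.5200) = 1,830.92  (< 6,690, feasible at tier 1)
EOQ₂ = √(2×29,500×200/3.4272) = 1,855.54  (< 6,690 → use Q = 6,690 at tier-2 price)
TC(tier 1 (EOQ₁), Q≈1,830.9) = $330,944.84
TC(tier 2, Q≈6,690.0) = $328,290.90
Minimum at tier 2: $328,290.90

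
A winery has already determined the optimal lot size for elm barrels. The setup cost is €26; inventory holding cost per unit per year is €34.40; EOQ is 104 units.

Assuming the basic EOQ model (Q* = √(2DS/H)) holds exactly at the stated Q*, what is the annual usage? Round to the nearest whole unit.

7,155 units per year

EOQ relation: Q² = 2DS/H, so rearrange for the unknown.
D = Q²H / (2S) = 104² × 34.4 / (2 × 26) = 7,155.20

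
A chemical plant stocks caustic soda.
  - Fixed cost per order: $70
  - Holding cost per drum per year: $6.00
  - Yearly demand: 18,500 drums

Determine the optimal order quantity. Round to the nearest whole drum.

Q* = √(2·D·S / H) = √(2·18,500·70 / 6) = √431,666.7 ≈ 657.01

657 drums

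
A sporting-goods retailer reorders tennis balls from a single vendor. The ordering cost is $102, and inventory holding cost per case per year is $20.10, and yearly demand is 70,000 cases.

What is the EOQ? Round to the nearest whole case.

843 cases

Q* = √(2·D·S / H) = √(2·70,000·102 / 20.1) = √710,447.8 ≈ 842.88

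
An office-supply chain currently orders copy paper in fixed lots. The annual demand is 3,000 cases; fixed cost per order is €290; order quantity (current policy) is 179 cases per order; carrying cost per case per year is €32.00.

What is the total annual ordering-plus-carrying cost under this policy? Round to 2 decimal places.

Annual ordering cost = (D/Q)·S = (3,000/179) × 290 = €4,860.34
Annual holding cost  = (Q/2)·H = (179/2) × 32 = €2,864.00
Total = €4,860.34 + €2,864.00 = €7,724.34

€7,724.34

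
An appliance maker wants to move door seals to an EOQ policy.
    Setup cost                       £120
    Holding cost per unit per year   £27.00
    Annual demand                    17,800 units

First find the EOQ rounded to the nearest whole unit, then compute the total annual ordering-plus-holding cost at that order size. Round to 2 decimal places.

£10,739.83

2DS/H = 2·17,800·120/27 = 158,222.22
EOQ = √158,222.22 ≈ 397.77 → Q = 398 units
Ordering: D/Q × S = 17,800/398 × £120 = £5,366.83
Holding:  Q/2 × H = 398/2 × £27 = £5,373.00
Total = £5,366.83 + £5,373.00 = £10,739.83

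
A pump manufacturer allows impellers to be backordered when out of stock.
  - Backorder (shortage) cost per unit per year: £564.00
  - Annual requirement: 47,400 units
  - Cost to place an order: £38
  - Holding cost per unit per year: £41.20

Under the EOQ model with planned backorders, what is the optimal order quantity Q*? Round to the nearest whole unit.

306 units

Q* = √(2DS/H) · √((H + b)/b)
   = √(2 × 47,400 × 38 / 41.2) · √((41.2 + 564) / 564)
   = 295.697 × 1.0359 ≈ 306.31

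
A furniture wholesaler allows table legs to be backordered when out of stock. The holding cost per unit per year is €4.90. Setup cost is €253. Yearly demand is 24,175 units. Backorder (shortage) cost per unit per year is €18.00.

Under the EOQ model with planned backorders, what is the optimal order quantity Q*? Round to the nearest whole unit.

Basic EOQ = √(2·24,175·253/4.9) = 1,580.012
Backorder adjustment √((H+b)/b) = √((4.9+18)/18) = 1.1279
Q* = 1,580.012 × 1.1279 ≈ 1,782.14

1,782 units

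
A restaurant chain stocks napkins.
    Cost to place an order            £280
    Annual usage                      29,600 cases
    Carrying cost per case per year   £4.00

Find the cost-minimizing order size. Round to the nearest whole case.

Optimal lot size Q* = (2 × 29,600 × £280 / £4)^½ ≈ 2,035.68

2,036 cases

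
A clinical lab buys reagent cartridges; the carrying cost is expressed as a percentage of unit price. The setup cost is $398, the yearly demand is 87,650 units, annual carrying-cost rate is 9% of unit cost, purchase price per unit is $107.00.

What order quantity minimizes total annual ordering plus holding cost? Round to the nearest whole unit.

2,692 units

H = i·C = 0.09 × $107 = $9.6300 per unit-year
Optimal lot size Q* = (2 × 87,650 × $398 / $9.63)^½ ≈ 2,691.65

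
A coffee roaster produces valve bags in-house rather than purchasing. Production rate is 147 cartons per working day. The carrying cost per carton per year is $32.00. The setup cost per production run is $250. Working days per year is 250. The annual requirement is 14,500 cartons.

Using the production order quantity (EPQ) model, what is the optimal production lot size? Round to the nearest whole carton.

612 cartons

Daily demand d = 14,500/250 = 58.000; p = 147; 1 − d/p = 0.60544
EPQ = √(2DS / (H(1 − d/p)))
    = √(2 × 14,500 × 250 / (32 × 0.60544)) ≈ 611.73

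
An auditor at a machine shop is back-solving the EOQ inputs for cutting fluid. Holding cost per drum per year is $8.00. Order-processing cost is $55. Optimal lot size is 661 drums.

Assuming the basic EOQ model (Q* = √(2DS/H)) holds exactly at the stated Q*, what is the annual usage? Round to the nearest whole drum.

From Q* = √(2DS/H) ⇒ Q*² = 2DS/H.
D = Q²H / (2S) = 661² × 8 / (2 × 55) = 31,776.07

31,776 drums per year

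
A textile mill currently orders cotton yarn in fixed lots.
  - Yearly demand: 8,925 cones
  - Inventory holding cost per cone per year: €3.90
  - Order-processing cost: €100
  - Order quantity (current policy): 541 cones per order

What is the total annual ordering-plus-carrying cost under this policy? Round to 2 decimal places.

€2,704.67

Ordering: D/Q × S = 8,925/541 × €100 = €1,649.72
Holding:  Q/2 × H = 541/2 × €3.9 = €1,054.95
Total = €1,649.72 + €1,054.95 = €2,704.67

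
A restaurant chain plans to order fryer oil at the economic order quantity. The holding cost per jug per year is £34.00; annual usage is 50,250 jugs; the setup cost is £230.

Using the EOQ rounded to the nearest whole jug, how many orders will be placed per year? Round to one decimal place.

Optimal lot size Q* = (2 × 50,250 × £230 / £34)^½ ≈ 824.53 → Q = 825
Orders per year = D/Q = 50,250 / 825 = 60.909

60.9 orders per year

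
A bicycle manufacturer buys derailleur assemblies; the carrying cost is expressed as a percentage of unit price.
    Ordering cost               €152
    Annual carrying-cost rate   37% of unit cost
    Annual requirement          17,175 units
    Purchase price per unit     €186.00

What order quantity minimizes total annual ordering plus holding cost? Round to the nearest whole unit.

275 units

Carrying cost H = €186 × 37% = €68.8200/unit/yr
Optimal lot size Q* = (2 × 17,175 × €152 / €68.82)^½ ≈ 275.44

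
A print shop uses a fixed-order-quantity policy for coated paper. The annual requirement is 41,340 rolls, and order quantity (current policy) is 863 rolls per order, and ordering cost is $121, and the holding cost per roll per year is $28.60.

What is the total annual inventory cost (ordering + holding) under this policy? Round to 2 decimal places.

$18,137.12

Ordering: D/Q × S = 41,340/863 × $121 = $5,796.22
Holding:  Q/2 × H = 863/2 × $28.6 = $12,340.90
Total = $5,796.22 + $12,340.90 = $18,137.12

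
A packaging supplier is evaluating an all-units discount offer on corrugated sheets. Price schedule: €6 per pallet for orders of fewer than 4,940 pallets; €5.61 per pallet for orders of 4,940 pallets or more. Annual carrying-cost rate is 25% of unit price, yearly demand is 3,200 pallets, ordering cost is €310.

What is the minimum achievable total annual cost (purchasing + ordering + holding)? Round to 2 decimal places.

H₁ = 25%×€6 = €1.5000;  H₂ = 25%×€5.61 = €1.4025
EOQ₁ = √(2×3,200×310/1.5000) = 1,150.07  (< 4,940, feasible at tier 1)
EOQ₂ = √(2×3,200×310/1.4025) = 1,189.38  (< 4,940 → use Q = 4,940 at tier-2 price)
TC(tier 1 (EOQ₁), Q≈1,150.1) = €20,925.11
TC(tier 2, Q≈4,940.0) = €21,616.98
Minimum at tier 1 (EOQ₁): €20,925.11

€20,925.11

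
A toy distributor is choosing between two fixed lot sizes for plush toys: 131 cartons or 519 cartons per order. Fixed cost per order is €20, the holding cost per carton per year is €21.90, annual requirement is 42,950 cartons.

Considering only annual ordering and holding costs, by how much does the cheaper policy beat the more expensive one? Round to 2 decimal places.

€653.55

For each Q, cost = (D/Q)·S + (Q/2)·H.
TC(131) = (42,950/131)×20 + (131/2)×21.9 = €7,991.70
TC(519) = (42,950/519)×20 + (519/2)×21.9 = €7,338.16
Lots of 519 are cheaper by €653.55.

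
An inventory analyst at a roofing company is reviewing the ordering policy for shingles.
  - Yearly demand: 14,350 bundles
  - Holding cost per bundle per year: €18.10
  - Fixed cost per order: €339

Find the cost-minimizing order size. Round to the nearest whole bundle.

2DS/H = 2·14,350·339/18.1 = 537,530.39
EOQ = √537,530.39 ≈ 733.16

733 bundles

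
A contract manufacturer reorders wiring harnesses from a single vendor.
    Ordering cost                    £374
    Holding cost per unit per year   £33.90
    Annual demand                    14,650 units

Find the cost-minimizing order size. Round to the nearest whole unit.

EOQ = √(2DS/H) = √(2 × 14,650 × 374 / 33.9)
    = √(323,250.74) ≈ 568.55

569 units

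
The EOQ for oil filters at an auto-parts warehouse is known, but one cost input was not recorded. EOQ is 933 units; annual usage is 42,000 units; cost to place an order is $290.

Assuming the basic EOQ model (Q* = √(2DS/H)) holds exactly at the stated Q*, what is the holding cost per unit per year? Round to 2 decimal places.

From Q* = √(2DS/H) ⇒ Q*² = 2DS/H.
H = 2DS / Q² = 2 × 42,000 × 290 / 933² = 27.9843

$27.98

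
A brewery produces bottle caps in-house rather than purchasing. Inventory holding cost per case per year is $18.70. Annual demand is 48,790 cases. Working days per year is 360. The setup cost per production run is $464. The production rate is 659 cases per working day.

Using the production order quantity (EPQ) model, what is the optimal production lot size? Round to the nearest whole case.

1,746 cases

d = 48,790/360 = 135.5278 cases/day;  effective holding cost H(1 − d/p) = 18.7·(1 − 135.5278/659) = 14.85422
Q* = √(2DS / H_eff) = √(2·48,790·464 / 14.85422) ≈ 1,745.88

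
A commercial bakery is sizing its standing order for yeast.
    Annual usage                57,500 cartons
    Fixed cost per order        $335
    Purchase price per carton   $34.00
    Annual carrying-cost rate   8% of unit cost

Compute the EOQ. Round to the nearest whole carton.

3,763 cartons

Holding cost per carton per year: H = 8% × $34 = $2.7200
Optimal lot size Q* = (2 × 57,500 × $335 / $2.72)^½ ≈ 3,763.46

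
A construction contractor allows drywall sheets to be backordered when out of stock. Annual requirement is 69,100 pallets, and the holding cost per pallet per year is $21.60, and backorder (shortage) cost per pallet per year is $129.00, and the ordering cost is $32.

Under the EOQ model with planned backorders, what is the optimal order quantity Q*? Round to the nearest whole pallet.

489 pallets

Basic EOQ = √(2·69,100·32/21.6) = 452.483
Backorder adjustment √((H+b)/b) = √((21.6+129)/129) = 1.0805
Q* = 452.483 × 1.0805 ≈ 488.90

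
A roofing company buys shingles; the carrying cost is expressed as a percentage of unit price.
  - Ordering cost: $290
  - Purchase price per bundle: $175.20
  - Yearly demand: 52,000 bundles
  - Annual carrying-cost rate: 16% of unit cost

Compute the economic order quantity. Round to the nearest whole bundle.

1,037 bundles

H = i·C = 0.16 × $175.2 = $28.0320 per bundle-year
EOQ = √(2DS/H) = √(2 × 52,000 × 290 / 28.032)
    = √(1,075,913.24) ≈ 1,037.26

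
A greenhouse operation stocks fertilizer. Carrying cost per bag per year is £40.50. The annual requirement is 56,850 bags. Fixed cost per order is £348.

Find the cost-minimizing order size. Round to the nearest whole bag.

Optimal lot size Q* = (2 × 56,850 × £348 / £40.5)^½ ≈ 988.42

988 bags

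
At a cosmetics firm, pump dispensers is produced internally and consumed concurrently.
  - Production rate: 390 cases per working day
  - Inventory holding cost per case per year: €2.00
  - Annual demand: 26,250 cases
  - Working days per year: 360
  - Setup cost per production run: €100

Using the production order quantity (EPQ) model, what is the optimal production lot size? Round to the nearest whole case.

1,797 cases

d = 26,250/360 = 72.9167 cases/day;  effective holding cost H(1 − d/p) = 2·(1 − 72.9167/390) = 1.62607
Q* = √(2DS / H_eff) = √(2·26,250·100 / 1.62607) ≈ 1,796.84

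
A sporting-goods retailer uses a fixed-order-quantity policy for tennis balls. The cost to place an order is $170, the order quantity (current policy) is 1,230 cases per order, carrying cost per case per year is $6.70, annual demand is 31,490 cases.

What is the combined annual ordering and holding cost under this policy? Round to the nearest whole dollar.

Ordering: D/Q × S = 31,490/1,230 × $170 = $4,352.28
Holding:  Q/2 × H = 1,230/2 × $6.7 = $4,120.50
Total = $4,352.28 + $4,120.50 = $8,472.78

$8,473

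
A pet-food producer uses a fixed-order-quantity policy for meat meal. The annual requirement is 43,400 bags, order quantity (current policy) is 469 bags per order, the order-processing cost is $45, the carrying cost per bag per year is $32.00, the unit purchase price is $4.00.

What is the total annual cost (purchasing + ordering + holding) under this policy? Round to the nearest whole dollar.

Ordering: D/Q × S = 43,400/469 × $45 = $4,164.18
Holding:  Q/2 × H = 469/2 × $32 = $7,504.00
Purchase cost = D·C = 43,400 × 4 = $173,600.00
Total = $4,164.18 + $7,504.00 + $173,600.00 = $185,268.18

$185,268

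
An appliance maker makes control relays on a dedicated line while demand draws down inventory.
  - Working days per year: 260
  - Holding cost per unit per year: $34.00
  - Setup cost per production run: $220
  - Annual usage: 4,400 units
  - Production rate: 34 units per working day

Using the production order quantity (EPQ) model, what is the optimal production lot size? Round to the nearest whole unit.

337 units

Daily demand d = 4,400/260 = 16.923; p = 34; 1 − d/p = 0.50226
EPQ = √(2DS / (H(1 − d/p)))
    = √(2 × 4,400 × 220 / (34 × 0.50226)) ≈ 336.70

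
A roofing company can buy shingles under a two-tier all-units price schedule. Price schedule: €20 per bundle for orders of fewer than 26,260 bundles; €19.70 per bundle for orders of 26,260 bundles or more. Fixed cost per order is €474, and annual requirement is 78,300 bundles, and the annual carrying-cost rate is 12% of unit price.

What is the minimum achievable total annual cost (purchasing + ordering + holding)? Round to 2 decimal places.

H₁ = 12%×€20 = €2.4000;  H₂ = 12%×€19.70 = €2.3640
EOQ₁ = √(2×78,300×474/2.4000) = 5,561.34  (< 26,260, feasible at tier 1)
EOQ₂ = √(2×78,300×474/2.3640) = 5,603.52  (< 26,260 → use Q = 26,260 at tier-2 price)
TC(tier 1 (EOQ₁), Q≈5,561.3) = €1,579,347.22
TC(tier 2, Q≈26,260.0) = €1,574,962.66
Minimum at tier 2: €1,574,962.66

€1,574,962.66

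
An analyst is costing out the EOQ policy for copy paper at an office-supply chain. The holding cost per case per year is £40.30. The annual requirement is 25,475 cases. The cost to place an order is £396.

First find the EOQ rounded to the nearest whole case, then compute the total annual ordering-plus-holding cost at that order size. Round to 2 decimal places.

£28,514.93

Q* = √(2·D·S / H) = √(2·25,475·396 / 40.3) = √500,650.1 ≈ 707.57 → Q = 708 cases
Ordering: D/Q × S = 25,475/708 × £396 = £14,248.73
Holding:  Q/2 × H = 708/2 × £40.3 = £14,266.20
Total = £14,248.73 + £14,266.20 = £28,514.93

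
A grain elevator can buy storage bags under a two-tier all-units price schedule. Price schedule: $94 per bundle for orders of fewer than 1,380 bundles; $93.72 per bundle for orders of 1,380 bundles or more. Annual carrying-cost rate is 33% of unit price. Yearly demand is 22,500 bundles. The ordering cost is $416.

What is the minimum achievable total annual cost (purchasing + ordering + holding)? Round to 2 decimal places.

H₁ = 33%×$94 = $31.0200;  H₂ = 33%×$93.72 = $30.9276
EOQ₁ = √(2×22,500×416/31.0200) = 776.84  (< 1,380, feasible at tier 1)
EOQ₂ = √(2×22,500×416/30.9276) = 778.00  (< 1,380 → use Q = 1,380 at tier-2 price)
TC(tier 1 (EOQ₁), Q≈776.8) = $2,139,097.60
TC(tier 2, Q≈1,380.0) = $2,136,822.65
Minimum at tier 2: $2,136,822.65

$2,136,822.65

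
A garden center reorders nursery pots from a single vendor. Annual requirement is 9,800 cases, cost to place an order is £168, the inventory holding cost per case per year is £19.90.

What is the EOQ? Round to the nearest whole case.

2DS/H = 2·9,800·168/19.9 = 165,467.34
EOQ = √165,467.34 ≈ 406.78

407 cases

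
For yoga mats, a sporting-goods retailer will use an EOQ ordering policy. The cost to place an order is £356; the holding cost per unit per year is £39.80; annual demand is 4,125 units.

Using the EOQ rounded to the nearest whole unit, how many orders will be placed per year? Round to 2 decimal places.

Q* = √(2·D·S / H) = √(2·4,125·356 / 39.8) = √73,794.0 ≈ 271.65 → Q = 272
Orders per year = D/Q = 4,125 / 272 = 15.165

15.17 orders per year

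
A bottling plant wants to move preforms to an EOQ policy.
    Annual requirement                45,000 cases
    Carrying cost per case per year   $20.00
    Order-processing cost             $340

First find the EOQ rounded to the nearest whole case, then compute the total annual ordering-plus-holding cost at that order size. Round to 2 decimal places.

2DS/H = 2·45,000·340/20 = 1,530,000.00
EOQ = √1,530,000.00 ≈ 1,236.93 → Q = 1,237 cases
Orders/yr = 45,000/1,237 = 36.378; ordering cost = 36.378 × $340 = $12,368.63
Average inventory = 1,237/2 = 618.5; holding cost = 618.5 × $20 = $12,370.00
Total = $12,368.63 + $12,370.00 = $24,738.63

$24,738.63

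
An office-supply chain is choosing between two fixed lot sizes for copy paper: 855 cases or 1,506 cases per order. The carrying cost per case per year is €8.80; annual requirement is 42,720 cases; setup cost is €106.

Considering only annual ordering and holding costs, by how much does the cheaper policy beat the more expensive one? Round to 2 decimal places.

Annual cost at Q: ordering D·S/Q plus holding Q·H/2.
TC(855) = (42,720/855)×106 + (855/2)×8.8 = €9,058.28
TC(1,506) = (42,720/1,506)×106 + (1,506/2)×8.8 = €9,633.25
|ΔTC| = |€9,058.28 − €9,633.25| = €574.97

€574.97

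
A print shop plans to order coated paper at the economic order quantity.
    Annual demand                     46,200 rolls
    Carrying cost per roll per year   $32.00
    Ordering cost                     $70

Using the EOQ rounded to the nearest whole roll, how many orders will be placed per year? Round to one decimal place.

102.7 orders per year

Q* = √(2·D·S / H) = √(2·46,200·70 / 32) = √202,125.0 ≈ 449.58 → Q = 450
Orders per year = D/Q = 46,200 / 450 = 102.667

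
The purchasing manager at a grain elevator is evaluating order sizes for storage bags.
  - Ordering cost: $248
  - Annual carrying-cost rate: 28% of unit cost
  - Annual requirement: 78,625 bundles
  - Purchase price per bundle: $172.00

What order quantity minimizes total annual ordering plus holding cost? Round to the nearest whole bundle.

900 bundles

Carrying cost H = $172 × 28% = $48.1600/bundle/yr
Q* = √(2·D·S / H) = √(2·78,625·248 / 48.16) = √809,759.1 ≈ 899.87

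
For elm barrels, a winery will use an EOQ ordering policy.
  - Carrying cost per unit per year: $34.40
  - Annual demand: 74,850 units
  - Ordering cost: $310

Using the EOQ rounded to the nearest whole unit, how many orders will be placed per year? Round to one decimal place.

EOQ = √(2DS/H) = √(2 × 74,850 × 310 / 34.4)
    = √(1,349,040.70) ≈ 1,161.48 → Q = 1,161
N = D/Q = 74,850/1,161 ≈ 64.470 orders/yr

64.5 orders per year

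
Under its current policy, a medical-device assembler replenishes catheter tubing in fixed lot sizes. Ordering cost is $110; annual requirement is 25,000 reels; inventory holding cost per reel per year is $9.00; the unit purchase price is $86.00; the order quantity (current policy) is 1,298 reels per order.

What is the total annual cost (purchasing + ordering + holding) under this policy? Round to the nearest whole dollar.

Orders/yr = 25,000/1,298 = 19.260; ordering cost = 19.260 × $110 = $2,118.64
Average inventory = 1,298/2 = 649; holding cost = 649 × $9 = $5,841.00
Purchase cost = D·C = 25,000 × 86 = $2,150,000.00
Total = $2,118.64 + $5,841.00 + $2,150,000.00 = $2,157,959.64

$2,157,960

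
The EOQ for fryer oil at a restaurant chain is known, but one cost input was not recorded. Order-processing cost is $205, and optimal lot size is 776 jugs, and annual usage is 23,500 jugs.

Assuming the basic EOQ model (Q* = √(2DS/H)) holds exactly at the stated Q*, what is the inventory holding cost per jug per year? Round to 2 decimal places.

$16.00

Since Q* = (2DS/H)^½, squaring gives Q*²·H = 2DS.
H = 2DS / Q² = 2 × 23,500 × 205 / 776² = 16.0003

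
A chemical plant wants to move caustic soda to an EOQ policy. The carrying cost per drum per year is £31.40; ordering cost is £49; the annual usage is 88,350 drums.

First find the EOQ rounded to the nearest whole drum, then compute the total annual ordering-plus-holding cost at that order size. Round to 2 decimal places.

Q* = √(2·D·S / H) = √(2·88,350·49 / 31.4) = √275,742.0 ≈ 525.11 → Q = 525 drums
Orders/yr = 88,350/525 = 168.286; ordering cost = 168.286 × £49 = £8,246.00
Average inventory = 525/2 = 262.5; holding cost = 262.5 × £31.4 = £8,242.50
Total = £8,246.00 + £8,242.50 = £16,488.50

£16,488.50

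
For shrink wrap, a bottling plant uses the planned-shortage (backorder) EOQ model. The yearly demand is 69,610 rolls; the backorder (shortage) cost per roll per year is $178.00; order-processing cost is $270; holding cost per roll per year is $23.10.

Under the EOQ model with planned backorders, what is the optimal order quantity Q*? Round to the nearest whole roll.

1,356 rolls

Basic EOQ = √(2·69,610·270/23.1) = 1,275.636
Backorder adjustment √((H+b)/b) = √((23.1+178)/178) = 1.0629
Q* = 1,275.636 × 1.0629 ≈ 1,355.88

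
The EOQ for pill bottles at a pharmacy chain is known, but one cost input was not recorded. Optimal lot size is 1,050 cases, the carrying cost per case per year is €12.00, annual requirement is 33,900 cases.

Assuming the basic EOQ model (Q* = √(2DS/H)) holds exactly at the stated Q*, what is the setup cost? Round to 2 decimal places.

Since Q* = (2DS/H)^½, squaring gives Q*²·H = 2DS.
S = Q²H / (2D) = 1,050² × 12 / (2 × 33,900) = 195.1327

€195.13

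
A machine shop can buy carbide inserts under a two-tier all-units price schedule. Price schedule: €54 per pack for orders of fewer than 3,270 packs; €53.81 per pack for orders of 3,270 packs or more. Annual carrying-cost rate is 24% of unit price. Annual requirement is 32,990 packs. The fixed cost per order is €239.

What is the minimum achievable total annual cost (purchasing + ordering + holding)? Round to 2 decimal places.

H₁ = 24%×€54 = €12.9600;  H₂ = 24%×€53.81 = €12.9144
EOQ₁ = √(2×32,990×239/12.9600) = 1,103.07  (< 3,270, feasible at tier 1)
EOQ₂ = √(2×32,990×239/12.9144) = 1,105.01  (< 3,270 → use Q = 3,270 at tier-2 price)
TC(tier 1 (EOQ₁), Q≈1,103.1) = €1,795,755.77
TC(tier 2, Q≈3,270.0) = €1,798,718.14
Minimum at tier 1 (EOQ₁): €1,795,755.77

€1,795,755.77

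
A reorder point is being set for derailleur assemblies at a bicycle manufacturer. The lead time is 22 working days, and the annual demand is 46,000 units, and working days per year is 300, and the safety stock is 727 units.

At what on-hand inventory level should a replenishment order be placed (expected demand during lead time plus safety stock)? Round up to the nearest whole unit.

Daily demand d = 46,000 / 300 = 153.333 units/day
Demand during lead time = 153.333 × 22 = 3,373.33
Reorder point = 3,373.33 + 727 = 4,100.33 → round up

4,101 units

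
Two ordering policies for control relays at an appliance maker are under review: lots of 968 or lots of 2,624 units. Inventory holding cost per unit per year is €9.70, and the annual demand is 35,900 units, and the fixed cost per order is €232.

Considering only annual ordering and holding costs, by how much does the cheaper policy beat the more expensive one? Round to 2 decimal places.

For each Q, cost = (D/Q)·S + (Q/2)·H.
TC(968) = (35,900/968)×232 + (968/2)×9.7 = €13,298.93
TC(2,624) = (35,900/2,624)×232 + (2,624/2)×9.7 = €15,900.49
|ΔTC| = |€13,298.93 − €15,900.49| = €2,601.55

€2,601.55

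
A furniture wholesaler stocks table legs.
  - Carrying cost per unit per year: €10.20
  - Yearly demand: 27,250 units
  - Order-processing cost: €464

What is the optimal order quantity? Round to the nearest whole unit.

1,575 units

EOQ = √(2DS/H) = √(2 × 27,250 × 464 / 10.2)
    = √(2,479,215.69) ≈ 1,574.55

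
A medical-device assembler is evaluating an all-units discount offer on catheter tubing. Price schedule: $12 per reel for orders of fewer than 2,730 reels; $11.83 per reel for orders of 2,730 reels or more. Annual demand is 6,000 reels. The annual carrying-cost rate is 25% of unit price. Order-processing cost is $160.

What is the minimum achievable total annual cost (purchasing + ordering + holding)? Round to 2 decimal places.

H₁ = 25%×$12 = $3.0000;  H₂ = 25%×$11.83 = $2.9575
EOQ₁ = √(2×6,000×160/3.0000) = 800.00  (< 2,730, feasible at tier 1)
EOQ₂ = √(2×6,000×160/2.9575) = 805.73  (< 2,730 → use Q = 2,730 at tier-2 price)
TC(tier 1 (EOQ₁), Q≈800.0) = $74,400.00
TC(tier 2, Q≈2,730.0) = $75,368.64
Minimum at tier 1 (EOQ₁): $74,400.00

$74,400.00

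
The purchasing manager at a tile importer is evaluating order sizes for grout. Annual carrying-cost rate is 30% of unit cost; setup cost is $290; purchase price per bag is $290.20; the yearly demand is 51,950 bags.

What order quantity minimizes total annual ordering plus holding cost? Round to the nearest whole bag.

588 bags

Holding cost per bag per year: H = 30% × $290.2 = $87.0600
Optimal lot size Q* = (2 × 51,950 × $290 / $87.06)^½ ≈ 588.30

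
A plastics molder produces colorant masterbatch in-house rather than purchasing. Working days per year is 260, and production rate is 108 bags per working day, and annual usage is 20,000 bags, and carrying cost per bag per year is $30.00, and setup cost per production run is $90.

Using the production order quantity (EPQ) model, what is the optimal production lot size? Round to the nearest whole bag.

646 bags

Daily demand d = 20,000/260 = 76.923; p = 108; 1 − d/p = 0.28775
EPQ = √(2DS / (H(1 − d/p)))
    = √(2 × 20,000 × 90 / (30 × 0.28775)) ≈ 645.78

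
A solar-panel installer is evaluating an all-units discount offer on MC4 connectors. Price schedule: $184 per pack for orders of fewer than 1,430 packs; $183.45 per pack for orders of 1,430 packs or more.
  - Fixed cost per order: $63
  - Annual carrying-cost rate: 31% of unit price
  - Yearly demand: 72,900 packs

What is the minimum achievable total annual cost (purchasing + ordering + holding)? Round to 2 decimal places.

H₁ = 31%×$184 = $57.0400;  H₂ = 31%×$183.45 = $56.8695
EOQ₁ = √(2×72,900×63/57.0400) = 401.29  (< 1,430, feasible at tier 1)
EOQ₂ = √(2×72,900×63/56.8695) = 401.89  (< 1,430 → use Q = 1,430 at tier-2 price)
TC(tier 1 (EOQ₁), Q≈401.3) = $13,436,489.63
TC(tier 2, Q≈1,430.0) = $13,417,378.37
Minimum at tier 2: $13,417,378.37

$13,417,378.37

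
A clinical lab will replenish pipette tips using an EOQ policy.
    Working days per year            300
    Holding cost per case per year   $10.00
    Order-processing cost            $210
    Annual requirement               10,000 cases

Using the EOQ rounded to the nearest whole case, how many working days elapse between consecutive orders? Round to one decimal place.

EOQ = √(2DS/H) = √(2 × 10,000 × 210 / 10)
    = √(420,000.00) ≈ 648.07 → Q = 648 cases
Cycle time = (working days × Q)/D = (300 × 648) / 10,000 = 19.440 days

19.4 days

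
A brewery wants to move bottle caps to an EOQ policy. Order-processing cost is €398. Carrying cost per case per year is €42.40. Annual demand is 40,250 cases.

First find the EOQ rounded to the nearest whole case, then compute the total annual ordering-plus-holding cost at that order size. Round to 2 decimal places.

€36,857.21

EOQ = √(2DS/H) = √(2 × 40,250 × 398 / 42.4)
    = √(755,636.79) ≈ 869.27 → Q = 869 cases
Orders/yr = 40,250/869 = 46.318; ordering cost = 46.318 × €398 = €18,434.41
Average inventory = 869/2 = 434.5; holding cost = 434.5 × €42.4 = €18,422.80
Total = €18,434.41 + €18,422.80 = €36,857.21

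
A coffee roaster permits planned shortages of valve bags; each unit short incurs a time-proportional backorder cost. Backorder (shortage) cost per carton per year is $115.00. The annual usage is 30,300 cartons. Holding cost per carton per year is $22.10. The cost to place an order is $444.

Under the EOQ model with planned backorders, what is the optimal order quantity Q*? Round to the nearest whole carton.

Basic EOQ = √(2·30,300·444/22.1) = 1,103.397
Backorder adjustment √((H+b)/b) = √((22.1+115)/115) = 1.0919
Q* = 1,103.397 × 1.0919 ≈ 1,204.76

1,205 cartons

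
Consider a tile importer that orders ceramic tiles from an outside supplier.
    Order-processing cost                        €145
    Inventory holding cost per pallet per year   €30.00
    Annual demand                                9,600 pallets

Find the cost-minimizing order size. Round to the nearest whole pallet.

305 pallets

Q* = √(2·D·S / H) = √(2·9,600·145 / 30) = √92,800.0 ≈ 304.63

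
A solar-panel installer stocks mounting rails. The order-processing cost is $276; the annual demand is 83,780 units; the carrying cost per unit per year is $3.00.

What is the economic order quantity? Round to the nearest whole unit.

3,926 units

Optimal lot size Q* = (2 × 83,780 × $276 / $3)^½ ≈ 3,926.26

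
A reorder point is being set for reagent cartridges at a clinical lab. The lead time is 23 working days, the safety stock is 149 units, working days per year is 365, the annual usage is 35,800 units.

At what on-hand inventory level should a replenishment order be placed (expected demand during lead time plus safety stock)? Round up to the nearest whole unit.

Daily demand d = 35,800 / 365 = 98.082 units/day
Demand during lead time = 98.082 × 23 = 2,255.89
Reorder point = 2,255.89 + 149 = 2,404.89 → round up

2,405 units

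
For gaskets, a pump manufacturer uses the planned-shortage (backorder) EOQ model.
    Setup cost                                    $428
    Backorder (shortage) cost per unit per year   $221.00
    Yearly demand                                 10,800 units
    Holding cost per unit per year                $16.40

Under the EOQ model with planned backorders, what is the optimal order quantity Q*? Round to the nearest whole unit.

Q* = √(2DS/H) · √((H + b)/b)
   = √(2 × 10,800 × 428 / 16.4) · √((16.4 + 221) / 221)
   = 750.804 × 1.0364 ≈ 778.16

778 units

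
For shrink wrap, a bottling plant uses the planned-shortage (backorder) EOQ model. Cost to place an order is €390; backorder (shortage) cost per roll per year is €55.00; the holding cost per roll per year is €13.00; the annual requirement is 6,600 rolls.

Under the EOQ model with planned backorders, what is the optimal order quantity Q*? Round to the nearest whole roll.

700 rolls

Q* = √(2DS/H) · √((H + b)/b)
   = √(2 × 6,600 × 390 / 13) · √((13 + 55) / 55)
   = 629.285 × 1.1119 ≈ 699.71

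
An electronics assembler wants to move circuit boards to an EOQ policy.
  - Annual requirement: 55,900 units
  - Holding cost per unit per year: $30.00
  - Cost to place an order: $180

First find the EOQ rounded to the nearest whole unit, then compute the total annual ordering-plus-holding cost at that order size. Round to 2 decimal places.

Q* = √(2·D·S / H) = √(2·55,900·180 / 30) = √670,800.0 ≈ 819.02 → Q = 819 units
Ordering: D/Q × S = 55,900/819 × $180 = $12,285.71
Holding:  Q/2 × H = 819/2 × $30 = $12,285.00
Total = $12,285.71 + $12,285.00 = $24,570.71

$24,570.71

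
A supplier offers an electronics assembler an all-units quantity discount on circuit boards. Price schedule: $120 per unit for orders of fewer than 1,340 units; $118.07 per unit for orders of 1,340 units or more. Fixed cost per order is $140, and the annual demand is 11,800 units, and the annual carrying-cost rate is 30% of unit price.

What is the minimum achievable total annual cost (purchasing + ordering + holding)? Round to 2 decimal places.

$1,418,190.91

H₁ = 30%×$120 = $36.0000;  H₂ = 30%×$118.07 = $35.4210
EOQ₁ = √(2×11,800×140/36.0000) = 302.95  (< 1,340, feasible at tier 1)
EOQ₂ = √(2×11,800×140/35.4210) = 305.41  (< 1,340 → use Q = 1,340 at tier-2 price)
TC(tier 1 (EOQ₁), Q≈302.9) = $1,426,906.15
TC(tier 2, Q≈1,340.0) = $1,418,190.91
Minimum at tier 2: $1,418,190.91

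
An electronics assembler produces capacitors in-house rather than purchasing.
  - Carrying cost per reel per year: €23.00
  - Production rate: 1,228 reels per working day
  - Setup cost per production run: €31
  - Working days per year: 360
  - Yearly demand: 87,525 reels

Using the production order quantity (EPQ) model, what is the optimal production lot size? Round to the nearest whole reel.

Daily demand d = 87,525/360 = 243.125; p = 1228; 1 − d/p = 0.80202
EPQ = √(2DS / (H(1 − d/p)))
    = √(2 × 87,525 × 31 / (23 × 0.80202)) ≈ 542.38

542 reels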